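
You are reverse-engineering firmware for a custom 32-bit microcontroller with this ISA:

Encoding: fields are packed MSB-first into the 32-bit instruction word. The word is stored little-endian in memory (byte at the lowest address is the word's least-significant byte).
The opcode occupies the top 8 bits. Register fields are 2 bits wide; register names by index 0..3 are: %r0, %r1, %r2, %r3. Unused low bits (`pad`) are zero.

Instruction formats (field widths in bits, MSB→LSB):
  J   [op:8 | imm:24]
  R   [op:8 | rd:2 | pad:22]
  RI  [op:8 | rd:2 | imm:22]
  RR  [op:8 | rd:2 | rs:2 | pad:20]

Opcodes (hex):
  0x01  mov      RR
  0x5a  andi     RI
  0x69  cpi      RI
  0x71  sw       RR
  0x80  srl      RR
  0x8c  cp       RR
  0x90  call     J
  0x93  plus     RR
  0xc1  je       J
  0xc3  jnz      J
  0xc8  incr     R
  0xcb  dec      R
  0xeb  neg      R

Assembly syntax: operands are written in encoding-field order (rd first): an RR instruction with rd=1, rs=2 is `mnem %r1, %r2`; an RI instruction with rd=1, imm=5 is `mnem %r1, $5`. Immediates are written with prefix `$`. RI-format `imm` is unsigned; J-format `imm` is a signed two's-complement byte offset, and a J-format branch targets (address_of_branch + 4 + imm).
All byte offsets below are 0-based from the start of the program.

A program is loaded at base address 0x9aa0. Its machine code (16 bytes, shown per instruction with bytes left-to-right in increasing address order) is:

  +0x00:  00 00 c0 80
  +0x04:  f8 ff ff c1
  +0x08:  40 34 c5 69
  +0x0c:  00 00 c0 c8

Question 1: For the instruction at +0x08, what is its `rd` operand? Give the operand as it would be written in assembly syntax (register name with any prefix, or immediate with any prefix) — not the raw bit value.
[08] 40 34 c5 69 → 0x69c53440
  op=0x69c53440>>24=0x69 ⇒ cpi (RI)
  [23:22] rd=3 = %r3
  [21:0] imm=341056 = $341056

%r3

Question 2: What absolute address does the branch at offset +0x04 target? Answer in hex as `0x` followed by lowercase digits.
0x9aa0

@+04  little-endian(f8 ff ff c1) = 0xc1fffff8
  opcode bits[31:24]=0xc1: je/J
  imm@[23:0]=0xfffff8 (s24→-8) ⇒ $-8
  target = base 0x9aa0 + off 0x04 + 4 + imm -8 = 0x9aa0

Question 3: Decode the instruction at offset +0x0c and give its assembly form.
incr %r3

+0x0c: 00 00 c0 c8 ⇒ word 0xc8c00000 (little)
  op=0xc8c00000>>24=0xc8 ⇒ incr (R)
  [23:22] rd=3 = %r3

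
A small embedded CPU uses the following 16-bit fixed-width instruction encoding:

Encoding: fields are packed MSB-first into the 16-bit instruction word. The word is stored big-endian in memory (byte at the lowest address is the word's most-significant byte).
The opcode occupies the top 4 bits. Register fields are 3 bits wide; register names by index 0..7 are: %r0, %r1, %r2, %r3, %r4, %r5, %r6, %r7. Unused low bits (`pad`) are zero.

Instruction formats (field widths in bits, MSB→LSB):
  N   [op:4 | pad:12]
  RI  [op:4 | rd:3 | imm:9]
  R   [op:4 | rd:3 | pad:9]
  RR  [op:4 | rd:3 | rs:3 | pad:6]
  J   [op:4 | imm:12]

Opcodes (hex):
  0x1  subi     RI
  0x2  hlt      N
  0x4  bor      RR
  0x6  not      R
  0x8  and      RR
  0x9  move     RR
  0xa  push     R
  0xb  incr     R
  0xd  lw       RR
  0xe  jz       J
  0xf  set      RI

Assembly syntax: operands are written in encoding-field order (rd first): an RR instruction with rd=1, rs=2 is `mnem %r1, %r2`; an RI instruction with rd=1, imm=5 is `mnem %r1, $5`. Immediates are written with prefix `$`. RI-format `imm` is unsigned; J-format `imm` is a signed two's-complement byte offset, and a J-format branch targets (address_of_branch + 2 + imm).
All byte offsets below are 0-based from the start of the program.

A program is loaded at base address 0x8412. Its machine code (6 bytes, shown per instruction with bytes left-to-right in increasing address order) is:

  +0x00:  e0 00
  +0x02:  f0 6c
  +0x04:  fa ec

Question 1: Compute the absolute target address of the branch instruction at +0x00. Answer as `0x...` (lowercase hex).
@+00  big-endian(e0 00) = 0xe000
  opcode bits[15:12]=0xe: jz/J
  [11:0] imm=0 = $0
  target = base 0x8412 + off 0x00 + 2 + imm 0 = 0x8414

0x8414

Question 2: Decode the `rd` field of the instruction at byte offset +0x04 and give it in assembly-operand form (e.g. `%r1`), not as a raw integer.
@+04  big-endian(fa ec) = 0xfaec
  op=0xfaec>>12=0xf ⇒ set (RI)
  rd@[11:9]=0x5 ⇒ %r5
  imm@[8:0]=0xec ⇒ $236

%r5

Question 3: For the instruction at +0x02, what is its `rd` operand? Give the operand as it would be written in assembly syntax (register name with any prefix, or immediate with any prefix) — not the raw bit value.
%r0

[02] f0 6c → 0xf06c
  op=0xf06c>>12=0xf ⇒ set (RI)
  rd: (w>>9)&0x7=0x0 → %r0
  imm: (w>>0)&0x1ff=0x6c → $108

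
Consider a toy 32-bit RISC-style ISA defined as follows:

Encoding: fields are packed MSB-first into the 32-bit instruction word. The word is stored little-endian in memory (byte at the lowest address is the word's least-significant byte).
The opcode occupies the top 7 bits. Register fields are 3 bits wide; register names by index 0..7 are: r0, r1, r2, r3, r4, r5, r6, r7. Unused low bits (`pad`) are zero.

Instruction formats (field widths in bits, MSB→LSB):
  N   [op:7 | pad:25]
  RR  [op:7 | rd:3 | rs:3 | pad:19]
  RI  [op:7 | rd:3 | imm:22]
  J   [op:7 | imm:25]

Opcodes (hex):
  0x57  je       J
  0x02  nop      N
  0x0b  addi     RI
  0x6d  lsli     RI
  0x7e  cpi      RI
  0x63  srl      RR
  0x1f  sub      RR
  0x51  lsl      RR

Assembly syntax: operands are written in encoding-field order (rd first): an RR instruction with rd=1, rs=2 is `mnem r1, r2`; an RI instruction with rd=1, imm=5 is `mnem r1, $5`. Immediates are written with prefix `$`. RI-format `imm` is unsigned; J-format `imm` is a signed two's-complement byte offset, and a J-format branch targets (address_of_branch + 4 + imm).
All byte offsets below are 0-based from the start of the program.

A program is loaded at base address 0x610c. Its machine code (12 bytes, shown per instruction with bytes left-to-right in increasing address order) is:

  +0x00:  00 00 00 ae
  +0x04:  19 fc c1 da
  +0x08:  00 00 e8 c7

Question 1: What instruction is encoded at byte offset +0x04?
lsli r3, $130073

@+04  little-endian(19 fc c1 da) = 0xdac1fc19
  op=0xdac1fc19>>25=0x6d ⇒ lsli (RI)
  rd@[24:22]=0x3 ⇒ r3
  imm@[21:0]=0x1fc19 ⇒ $130073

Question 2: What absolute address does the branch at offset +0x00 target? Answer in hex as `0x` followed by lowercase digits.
+0x00: 00 00 00 ae ⇒ word 0xae000000 (little)
  opcode bits[31:25]=0x57: je/J
  imm@[24:0]=0x0 ⇒ $0
  target = base 0x610c + off 0x00 + 4 + imm 0 = 0x6110

0x6110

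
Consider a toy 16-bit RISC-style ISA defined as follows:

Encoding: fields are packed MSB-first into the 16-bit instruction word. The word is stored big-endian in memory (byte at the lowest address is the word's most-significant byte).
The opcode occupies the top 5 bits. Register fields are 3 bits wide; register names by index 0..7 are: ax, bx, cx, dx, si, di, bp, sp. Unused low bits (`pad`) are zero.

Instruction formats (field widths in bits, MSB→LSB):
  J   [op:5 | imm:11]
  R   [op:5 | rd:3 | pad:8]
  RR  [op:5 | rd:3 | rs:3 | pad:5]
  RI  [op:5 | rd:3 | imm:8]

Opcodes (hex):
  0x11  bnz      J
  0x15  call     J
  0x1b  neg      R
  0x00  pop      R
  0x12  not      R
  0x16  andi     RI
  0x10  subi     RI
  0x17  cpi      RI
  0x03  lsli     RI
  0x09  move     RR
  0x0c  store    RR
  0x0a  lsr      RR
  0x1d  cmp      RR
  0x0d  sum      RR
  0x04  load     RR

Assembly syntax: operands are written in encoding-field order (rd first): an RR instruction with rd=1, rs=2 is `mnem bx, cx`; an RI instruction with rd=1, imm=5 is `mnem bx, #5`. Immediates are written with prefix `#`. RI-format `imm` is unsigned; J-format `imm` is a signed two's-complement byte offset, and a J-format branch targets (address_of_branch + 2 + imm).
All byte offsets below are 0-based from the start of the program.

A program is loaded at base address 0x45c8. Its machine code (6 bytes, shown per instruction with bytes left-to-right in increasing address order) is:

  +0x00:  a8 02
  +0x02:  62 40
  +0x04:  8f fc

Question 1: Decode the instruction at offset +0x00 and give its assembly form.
call #2

@+00  big-endian(a8 02) = 0xa802
  top 5b → 0x15 → call [J]
  imm@[10:0]=0x2 ⇒ #2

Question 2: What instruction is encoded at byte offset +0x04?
+0x04: 8f fc ⇒ word 0x8ffc (big)
  top 5b → 0x11 → bnz [J]
  [10:0] imm=2044 (s11→-4) = #-4

bnz #-4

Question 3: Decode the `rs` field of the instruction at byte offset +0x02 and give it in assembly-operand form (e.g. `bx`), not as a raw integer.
@+02  big-endian(62 40) = 0x6240
  opcode bits[15:11]=0xc: store/RR
  [10:8] rd=2 = cx
  [7:5] rs=2 = cx

cx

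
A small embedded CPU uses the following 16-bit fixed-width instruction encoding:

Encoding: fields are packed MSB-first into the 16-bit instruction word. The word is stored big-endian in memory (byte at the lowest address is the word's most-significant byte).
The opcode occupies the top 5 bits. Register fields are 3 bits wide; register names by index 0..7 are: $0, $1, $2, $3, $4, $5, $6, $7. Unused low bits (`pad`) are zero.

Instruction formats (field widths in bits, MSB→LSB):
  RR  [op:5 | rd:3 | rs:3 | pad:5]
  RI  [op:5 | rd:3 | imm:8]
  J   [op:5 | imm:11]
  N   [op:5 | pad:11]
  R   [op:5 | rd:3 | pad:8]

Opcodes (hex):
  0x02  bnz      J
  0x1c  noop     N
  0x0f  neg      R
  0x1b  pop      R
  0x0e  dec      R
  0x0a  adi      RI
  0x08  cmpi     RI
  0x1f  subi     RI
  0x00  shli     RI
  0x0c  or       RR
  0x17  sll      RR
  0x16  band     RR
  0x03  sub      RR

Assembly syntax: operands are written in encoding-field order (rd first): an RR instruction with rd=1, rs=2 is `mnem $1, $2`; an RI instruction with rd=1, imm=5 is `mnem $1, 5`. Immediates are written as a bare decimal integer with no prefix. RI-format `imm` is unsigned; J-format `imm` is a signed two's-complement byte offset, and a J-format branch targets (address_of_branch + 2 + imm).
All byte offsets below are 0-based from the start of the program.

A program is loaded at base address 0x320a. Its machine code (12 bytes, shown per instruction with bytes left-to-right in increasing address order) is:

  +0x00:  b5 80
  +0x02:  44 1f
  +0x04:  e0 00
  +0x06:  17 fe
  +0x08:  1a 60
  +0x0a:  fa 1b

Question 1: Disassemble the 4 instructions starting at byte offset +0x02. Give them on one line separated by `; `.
cmpi $4, 31; noop; bnz -2; sub $2, $3

+0x02: 44 1f ⇒ word 0x441f (big)
  opcode bits[15:11]=0x8: cmpi/RI
  rd@[10:8]=0x4 ⇒ $4
  imm@[7:0]=0x1f ⇒ 31
+0x04: e0 00 ⇒ word 0xe000 (big)
  opcode bits[15:11]=0x1c: noop/N
+0x06: 17 fe ⇒ word 0x17fe (big)
  opcode bits[15:11]=0x2: bnz/J
  imm@[10:0]=0x7fe (s11→-2) ⇒ -2
+0x08: 1a 60 ⇒ word 0x1a60 (big)
  opcode bits[15:11]=0x3: sub/RR
  rd@[10:8]=0x2 ⇒ $2
  rs@[7:5]=0x3 ⇒ $3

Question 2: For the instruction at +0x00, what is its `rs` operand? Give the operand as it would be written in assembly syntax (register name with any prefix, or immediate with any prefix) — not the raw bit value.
$4

off 0x00: read b5 80 as big → 0xb580
  top 5b → 0x16 → band [RR]
  rd@[10:8]=0x5 ⇒ $5
  rs@[7:5]=0x4 ⇒ $4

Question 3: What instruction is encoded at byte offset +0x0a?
subi $2, 27

off 0x0a: read fa 1b as big → 0xfa1b
  opcode bits[15:11]=0x1f: subi/RI
  [10:8] rd=2 = $2
  [7:0] imm=27 = 27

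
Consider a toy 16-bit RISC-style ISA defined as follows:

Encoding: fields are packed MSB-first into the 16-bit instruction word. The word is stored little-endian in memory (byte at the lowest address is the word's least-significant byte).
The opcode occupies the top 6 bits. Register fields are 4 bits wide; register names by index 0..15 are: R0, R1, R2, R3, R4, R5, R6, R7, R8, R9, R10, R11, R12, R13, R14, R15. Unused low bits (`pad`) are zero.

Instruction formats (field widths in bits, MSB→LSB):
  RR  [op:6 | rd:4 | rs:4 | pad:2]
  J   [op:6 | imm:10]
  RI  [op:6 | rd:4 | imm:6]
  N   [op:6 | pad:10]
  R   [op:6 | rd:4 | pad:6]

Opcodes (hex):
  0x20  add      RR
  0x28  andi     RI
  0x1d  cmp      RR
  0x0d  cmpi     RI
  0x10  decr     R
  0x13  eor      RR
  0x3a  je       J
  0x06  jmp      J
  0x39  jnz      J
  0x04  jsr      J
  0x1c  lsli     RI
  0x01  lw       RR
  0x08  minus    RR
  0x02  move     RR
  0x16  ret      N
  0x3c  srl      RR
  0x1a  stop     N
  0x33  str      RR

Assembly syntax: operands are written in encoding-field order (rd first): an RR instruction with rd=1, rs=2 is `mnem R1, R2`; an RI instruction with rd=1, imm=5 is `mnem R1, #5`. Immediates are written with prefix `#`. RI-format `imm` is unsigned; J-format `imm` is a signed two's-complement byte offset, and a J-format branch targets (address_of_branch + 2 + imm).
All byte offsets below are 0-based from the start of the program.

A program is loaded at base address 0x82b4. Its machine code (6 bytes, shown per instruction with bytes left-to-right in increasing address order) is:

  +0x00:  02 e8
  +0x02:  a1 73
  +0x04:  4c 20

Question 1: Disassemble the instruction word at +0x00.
@+00  little-endian(02 e8) = 0xe802
  opcode bits[15:10]=0x3a: je/J
  imm: (w>>0)&0x3ff=0x2 → #2

je #2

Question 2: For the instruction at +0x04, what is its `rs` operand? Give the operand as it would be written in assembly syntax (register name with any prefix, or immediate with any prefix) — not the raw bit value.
off 0x04: read 4c 20 as little → 0x204c
  top 6b → 0x8 → minus [RR]
  rd: (w>>6)&0xf=0x1 → R1
  rs: (w>>2)&0xf=0x3 → R3

R3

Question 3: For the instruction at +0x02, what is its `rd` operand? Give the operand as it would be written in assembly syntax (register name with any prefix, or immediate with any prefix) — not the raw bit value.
R14

[02] a1 73 → 0x73a1
  opcode bits[15:10]=0x1c: lsli/RI
  [9:6] rd=14 = R14
  [5:0] imm=33 = #33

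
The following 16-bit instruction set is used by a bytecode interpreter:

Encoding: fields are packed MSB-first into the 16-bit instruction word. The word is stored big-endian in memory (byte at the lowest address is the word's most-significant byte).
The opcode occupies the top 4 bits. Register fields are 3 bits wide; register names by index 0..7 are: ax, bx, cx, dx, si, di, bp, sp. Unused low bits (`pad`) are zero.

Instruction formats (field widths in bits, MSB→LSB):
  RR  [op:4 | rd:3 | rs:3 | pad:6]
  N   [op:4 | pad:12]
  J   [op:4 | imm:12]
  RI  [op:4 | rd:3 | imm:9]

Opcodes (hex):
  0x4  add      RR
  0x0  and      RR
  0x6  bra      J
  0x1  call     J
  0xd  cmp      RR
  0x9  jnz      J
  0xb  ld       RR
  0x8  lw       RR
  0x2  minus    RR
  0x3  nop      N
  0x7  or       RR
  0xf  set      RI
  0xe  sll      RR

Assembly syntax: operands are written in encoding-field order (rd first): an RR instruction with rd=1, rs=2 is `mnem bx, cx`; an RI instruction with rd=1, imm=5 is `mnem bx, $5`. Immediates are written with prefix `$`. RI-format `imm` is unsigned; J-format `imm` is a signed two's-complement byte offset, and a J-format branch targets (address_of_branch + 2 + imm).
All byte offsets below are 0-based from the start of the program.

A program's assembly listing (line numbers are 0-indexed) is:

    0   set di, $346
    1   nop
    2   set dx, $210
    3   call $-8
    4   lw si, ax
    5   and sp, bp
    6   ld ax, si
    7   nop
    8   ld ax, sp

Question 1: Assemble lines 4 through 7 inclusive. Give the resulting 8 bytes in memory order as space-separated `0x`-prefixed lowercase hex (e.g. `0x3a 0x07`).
L4: lw op=0x8:4|rd=4:3|rs=0:3|pad=0:6 ⇒ 0x8800 ⇒ big 88 00
L5: and op=0x0:4|rd=7:3|rs=6:3|pad=0:6 ⇒ 0x0f80 ⇒ big 0f 80
L6: ld op=0xb:4|rd=0:3|rs=4:3|pad=0:6 ⇒ 0xb100 ⇒ big b1 00
L7: nop op=0x3:4|pad=0:12 ⇒ 0x3000 ⇒ big 30 00

0x88 0x00 0x0f 0x80 0xb1 0x00 0x30 0x00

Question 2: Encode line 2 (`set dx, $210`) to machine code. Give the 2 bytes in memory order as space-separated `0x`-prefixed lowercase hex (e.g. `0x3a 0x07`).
L2: set op=0xf:4|rd=3:3|imm=210:9 ⇒ 0xf6d2 ⇒ big f6 d2

0xf6 0xd2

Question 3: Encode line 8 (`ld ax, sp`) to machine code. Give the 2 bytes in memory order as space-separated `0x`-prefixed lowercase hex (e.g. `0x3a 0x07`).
0xb1 0xc0

line 8 (ld): pack op=0xb:4|rd=0:3|rs=7:3|pad=0:6 = 0xb1c0; big→ b1 c0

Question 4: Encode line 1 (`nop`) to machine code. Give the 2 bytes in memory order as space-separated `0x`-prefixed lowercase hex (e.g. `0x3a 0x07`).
0x30 0x00

L1: nop op=0x3:4|pad=0:12 ⇒ 0x3000 ⇒ big 30 00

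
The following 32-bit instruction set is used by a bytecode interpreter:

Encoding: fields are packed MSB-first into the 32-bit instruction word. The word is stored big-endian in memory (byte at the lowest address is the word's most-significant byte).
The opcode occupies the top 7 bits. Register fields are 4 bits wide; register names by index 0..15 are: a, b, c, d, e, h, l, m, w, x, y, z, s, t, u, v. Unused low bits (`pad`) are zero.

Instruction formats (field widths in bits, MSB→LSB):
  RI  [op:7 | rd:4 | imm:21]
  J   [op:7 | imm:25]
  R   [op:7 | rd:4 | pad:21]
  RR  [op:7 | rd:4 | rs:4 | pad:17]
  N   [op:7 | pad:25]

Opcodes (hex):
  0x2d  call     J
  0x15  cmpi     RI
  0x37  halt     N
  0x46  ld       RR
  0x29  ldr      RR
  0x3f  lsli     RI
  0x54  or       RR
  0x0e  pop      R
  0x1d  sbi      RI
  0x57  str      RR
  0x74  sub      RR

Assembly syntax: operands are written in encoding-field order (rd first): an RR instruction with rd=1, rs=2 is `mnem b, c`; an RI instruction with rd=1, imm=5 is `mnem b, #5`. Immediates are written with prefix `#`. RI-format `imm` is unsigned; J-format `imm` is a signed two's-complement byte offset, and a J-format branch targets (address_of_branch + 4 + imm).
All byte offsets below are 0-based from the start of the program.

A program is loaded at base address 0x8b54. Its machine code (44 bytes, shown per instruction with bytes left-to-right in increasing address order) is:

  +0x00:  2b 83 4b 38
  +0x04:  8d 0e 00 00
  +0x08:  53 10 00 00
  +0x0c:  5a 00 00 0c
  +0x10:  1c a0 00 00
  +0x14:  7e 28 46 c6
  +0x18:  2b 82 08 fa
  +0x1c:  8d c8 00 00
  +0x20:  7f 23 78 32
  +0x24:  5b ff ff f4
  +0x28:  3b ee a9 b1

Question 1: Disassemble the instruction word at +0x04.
ld w, m

@+04  big-endian(8d 0e 00 00) = 0x8d0e0000
  opcode bits[31:25]=0x46: ld/RR
  rd@[24:21]=0x8 ⇒ w
  rs@[20:17]=0x7 ⇒ m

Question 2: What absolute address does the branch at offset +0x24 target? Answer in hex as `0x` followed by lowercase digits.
[24] 5b ff ff f4 → 0x5bfffff4
  opcode bits[31:25]=0x2d: call/J
  imm@[24:0]=0x1fffff4 (s25→-12) ⇒ #-12
  target = base 0x8b54 + off 0x24 + 4 + imm -12 = 0x8b70

0x8b70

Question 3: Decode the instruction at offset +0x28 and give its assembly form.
sbi v, #960945

[28] 3b ee a9 b1 → 0x3beea9b1
  top 7b → 0x1d → sbi [RI]
  [24:21] rd=15 = v
  [20:0] imm=960945 = #960945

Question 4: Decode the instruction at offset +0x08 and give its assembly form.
off 0x08: read 53 10 00 00 as big → 0x53100000
  op=0x53100000>>25=0x29 ⇒ ldr (RR)
  rd: (w>>21)&0xf=0x8 → w
  rs: (w>>17)&0xf=0x8 → w

ldr w, w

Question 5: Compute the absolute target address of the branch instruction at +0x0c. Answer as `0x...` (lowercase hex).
+0x0c: 5a 00 00 0c ⇒ word 0x5a00000c (big)
  op=0x5a00000c>>25=0x2d ⇒ call (J)
  imm@[24:0]=0xc ⇒ #12
  target = base 0x8b54 + off 0x0c + 4 + imm 12 = 0x8b70

0x8b70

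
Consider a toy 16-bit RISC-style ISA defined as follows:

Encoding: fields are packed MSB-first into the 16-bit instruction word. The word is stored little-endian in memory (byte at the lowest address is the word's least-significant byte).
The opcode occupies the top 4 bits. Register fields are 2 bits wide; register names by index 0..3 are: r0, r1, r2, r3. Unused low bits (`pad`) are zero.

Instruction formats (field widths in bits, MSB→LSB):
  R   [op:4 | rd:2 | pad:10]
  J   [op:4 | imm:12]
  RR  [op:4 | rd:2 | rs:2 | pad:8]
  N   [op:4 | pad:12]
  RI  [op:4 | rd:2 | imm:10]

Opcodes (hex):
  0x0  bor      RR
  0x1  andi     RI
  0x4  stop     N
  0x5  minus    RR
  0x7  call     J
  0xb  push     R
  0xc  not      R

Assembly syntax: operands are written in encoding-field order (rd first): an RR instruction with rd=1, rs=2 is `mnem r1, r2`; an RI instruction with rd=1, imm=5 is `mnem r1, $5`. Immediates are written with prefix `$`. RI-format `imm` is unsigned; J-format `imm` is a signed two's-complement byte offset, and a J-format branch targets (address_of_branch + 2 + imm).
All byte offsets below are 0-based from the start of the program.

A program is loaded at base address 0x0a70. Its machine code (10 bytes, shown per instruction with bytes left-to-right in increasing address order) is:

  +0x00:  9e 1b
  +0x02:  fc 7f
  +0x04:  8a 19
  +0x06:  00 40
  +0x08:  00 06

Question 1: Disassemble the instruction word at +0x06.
stop

@+06  little-endian(00 40) = 0x4000
  op=0x4000>>12=0x4 ⇒ stop (N)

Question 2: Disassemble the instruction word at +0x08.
bor r1, r2

+0x08: 00 06 ⇒ word 0x0600 (little)
  op=0x0600>>12=0x0 ⇒ bor (RR)
  rd: (w>>10)&0x3=0x1 → r1
  rs: (w>>8)&0x3=0x2 → r2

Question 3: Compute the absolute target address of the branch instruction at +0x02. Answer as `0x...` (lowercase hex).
off 0x02: read fc 7f as little → 0x7ffc
  opcode bits[15:12]=0x7: call/J
  imm@[11:0]=0xffc (s12→-4) ⇒ $-4
  target = base 0x0a70 + off 0x02 + 2 + imm -4 = 0x0a70

0x0a70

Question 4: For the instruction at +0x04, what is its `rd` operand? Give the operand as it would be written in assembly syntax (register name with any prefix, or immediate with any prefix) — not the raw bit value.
[04] 8a 19 → 0x198a
  op=0x198a>>12=0x1 ⇒ andi (RI)
  rd: (w>>10)&0x3=0x2 → r2
  imm: (w>>0)&0x3ff=0x18a → $394

r2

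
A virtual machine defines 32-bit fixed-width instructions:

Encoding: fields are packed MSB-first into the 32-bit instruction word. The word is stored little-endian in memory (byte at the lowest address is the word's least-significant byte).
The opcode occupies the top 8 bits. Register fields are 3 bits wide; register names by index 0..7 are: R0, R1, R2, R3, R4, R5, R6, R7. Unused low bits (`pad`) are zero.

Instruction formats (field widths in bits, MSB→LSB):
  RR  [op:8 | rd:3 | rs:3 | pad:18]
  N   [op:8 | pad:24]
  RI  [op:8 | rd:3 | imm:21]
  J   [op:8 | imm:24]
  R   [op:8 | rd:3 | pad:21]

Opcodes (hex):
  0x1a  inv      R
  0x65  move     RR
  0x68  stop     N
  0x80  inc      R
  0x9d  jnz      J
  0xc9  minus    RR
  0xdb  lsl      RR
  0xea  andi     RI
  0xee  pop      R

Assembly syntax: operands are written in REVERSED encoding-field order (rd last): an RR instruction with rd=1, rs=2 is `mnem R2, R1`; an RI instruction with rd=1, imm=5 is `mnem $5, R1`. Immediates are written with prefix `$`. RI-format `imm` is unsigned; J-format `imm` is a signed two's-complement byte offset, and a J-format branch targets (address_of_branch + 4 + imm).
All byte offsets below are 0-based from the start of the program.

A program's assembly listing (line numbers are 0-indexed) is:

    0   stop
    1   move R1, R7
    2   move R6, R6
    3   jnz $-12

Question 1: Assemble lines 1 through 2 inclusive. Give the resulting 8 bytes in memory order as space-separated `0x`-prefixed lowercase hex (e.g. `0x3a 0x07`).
0x00 0x00 0xe4 0x65 0x00 0x00 0xd8 0x65

L1: move op=0x65:8|rd=7:3|rs=1:3|pad=0:18 ⇒ 0x65e40000 ⇒ little 00 00 e4 65
L2: move op=0x65:8|rd=6:3|rs=6:3|pad=0:18 ⇒ 0x65d80000 ⇒ little 00 00 d8 65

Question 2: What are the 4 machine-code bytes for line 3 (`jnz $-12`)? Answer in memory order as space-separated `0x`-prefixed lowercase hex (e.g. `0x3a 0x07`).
line 3 (jnz): pack op=0x9d:8|imm=-12:24 = 0x9dfffff4; little→ f4 ff ff 9d

0xf4 0xff 0xff 0x9d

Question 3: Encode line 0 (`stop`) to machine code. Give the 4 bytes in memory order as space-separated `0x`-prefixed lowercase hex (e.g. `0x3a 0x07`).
L0: stop op=0x68:8|pad=0:24 ⇒ 0x68000000 ⇒ little 00 00 00 68

0x00 0x00 0x00 0x68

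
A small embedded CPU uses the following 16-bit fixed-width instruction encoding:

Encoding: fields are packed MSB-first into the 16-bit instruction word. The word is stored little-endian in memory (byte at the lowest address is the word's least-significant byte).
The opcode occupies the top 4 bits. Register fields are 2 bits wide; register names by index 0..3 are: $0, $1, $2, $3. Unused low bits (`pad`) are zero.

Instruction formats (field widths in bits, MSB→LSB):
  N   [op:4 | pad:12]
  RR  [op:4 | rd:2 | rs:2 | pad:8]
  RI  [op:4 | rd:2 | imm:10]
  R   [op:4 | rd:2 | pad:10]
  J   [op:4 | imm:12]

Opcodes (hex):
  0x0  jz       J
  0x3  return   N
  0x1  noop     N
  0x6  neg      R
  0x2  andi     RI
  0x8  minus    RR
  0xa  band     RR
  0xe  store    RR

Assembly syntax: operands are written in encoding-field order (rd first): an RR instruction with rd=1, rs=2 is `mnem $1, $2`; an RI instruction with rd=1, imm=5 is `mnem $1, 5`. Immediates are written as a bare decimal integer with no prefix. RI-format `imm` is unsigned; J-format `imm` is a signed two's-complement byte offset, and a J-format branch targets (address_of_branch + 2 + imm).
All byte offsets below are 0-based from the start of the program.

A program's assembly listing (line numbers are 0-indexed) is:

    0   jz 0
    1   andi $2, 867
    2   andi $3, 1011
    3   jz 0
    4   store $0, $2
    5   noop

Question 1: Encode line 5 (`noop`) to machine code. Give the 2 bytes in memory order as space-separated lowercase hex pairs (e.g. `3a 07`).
00 10

L5: noop op=0x1:4|pad=0:12 ⇒ 0x1000 ⇒ little 00 10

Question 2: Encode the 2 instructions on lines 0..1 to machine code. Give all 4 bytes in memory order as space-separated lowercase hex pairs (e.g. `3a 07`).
0. jz fields op=0x0:4|imm=0:12 → word 0000h → 00 00
1. andi fields op=0x2:4|rd=2:2|imm=867:10 → word 2b63h → 63 2b

00 00 63 2b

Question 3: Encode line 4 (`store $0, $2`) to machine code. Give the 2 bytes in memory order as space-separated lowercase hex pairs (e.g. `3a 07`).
00 e2

4. store fields op=0xe:4|rd=0:2|rs=2:2|pad=0:8 → word e200h → 00 e2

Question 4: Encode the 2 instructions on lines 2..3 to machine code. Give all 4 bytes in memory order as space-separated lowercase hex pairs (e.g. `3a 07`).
L2: andi op=0x2:4|rd=3:2|imm=1011:10 ⇒ 0x2ff3 ⇒ little f3 2f
L3: jz op=0x0:4|imm=0:12 ⇒ 0x0000 ⇒ little 00 00

f3 2f 00 00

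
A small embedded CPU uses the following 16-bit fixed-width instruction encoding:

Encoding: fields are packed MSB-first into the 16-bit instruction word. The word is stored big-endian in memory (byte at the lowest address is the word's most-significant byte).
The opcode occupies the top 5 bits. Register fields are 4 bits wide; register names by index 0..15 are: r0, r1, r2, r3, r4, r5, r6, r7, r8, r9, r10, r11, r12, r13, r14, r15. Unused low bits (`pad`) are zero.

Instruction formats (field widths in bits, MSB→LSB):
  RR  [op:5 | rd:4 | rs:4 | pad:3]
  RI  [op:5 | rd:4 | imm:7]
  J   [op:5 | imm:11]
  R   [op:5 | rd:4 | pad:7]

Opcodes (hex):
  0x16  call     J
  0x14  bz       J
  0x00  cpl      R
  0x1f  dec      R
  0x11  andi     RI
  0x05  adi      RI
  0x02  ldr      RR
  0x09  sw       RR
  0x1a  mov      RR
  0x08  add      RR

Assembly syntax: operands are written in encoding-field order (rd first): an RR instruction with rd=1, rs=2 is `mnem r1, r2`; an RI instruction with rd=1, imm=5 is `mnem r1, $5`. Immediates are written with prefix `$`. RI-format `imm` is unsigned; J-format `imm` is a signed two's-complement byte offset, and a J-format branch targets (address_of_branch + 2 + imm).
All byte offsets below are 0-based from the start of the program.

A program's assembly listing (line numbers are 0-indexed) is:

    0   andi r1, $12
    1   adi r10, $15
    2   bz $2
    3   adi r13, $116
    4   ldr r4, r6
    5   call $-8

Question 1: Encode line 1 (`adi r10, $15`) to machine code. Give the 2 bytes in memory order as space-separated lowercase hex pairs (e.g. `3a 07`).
2d 0f

L1: adi op=0x5:5|rd=10:4|imm=15:7 ⇒ 0x2d0f ⇒ big 2d 0f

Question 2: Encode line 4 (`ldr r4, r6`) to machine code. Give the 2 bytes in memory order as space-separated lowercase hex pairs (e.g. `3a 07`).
4. ldr fields op=0x2:5|rd=4:4|rs=6:4|pad=0:3 → word 1230h → 12 30

12 30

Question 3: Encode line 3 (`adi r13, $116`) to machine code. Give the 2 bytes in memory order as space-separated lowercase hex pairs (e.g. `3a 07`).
2e f4

line 3 (adi): pack op=0x5:5|rd=13:4|imm=116:7 = 0x2ef4; big→ 2e f4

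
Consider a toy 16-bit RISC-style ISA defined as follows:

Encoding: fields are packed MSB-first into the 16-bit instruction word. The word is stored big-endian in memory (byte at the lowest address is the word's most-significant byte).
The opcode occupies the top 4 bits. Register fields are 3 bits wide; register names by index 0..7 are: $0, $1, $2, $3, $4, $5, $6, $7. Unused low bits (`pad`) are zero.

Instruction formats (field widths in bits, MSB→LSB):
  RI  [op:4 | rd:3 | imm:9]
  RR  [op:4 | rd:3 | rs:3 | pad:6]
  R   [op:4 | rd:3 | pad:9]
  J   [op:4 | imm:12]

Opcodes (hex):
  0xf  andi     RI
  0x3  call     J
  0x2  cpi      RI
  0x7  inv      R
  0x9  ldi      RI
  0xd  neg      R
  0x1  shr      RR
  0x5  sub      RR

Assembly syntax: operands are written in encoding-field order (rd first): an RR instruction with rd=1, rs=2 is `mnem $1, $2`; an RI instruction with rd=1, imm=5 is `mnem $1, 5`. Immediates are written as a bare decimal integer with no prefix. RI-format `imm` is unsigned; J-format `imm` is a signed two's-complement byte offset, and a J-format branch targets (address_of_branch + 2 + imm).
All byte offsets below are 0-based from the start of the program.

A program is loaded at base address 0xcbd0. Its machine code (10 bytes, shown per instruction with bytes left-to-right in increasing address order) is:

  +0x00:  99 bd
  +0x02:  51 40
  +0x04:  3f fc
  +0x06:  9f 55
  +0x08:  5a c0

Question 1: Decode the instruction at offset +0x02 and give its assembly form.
sub $0, $5

+0x02: 51 40 ⇒ word 0x5140 (big)
  top 4b → 0x5 → sub [RR]
  rd@[11:9]=0x0 ⇒ $0
  rs@[8:6]=0x5 ⇒ $5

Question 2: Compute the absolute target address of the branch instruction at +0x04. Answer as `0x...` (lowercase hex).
[04] 3f fc → 0x3ffc
  opcode bits[15:12]=0x3: call/J
  imm@[11:0]=0xffc (s12→-4) ⇒ -4
  target = base 0xcbd0 + off 0x04 + 2 + imm -4 = 0xcbd2

0xcbd2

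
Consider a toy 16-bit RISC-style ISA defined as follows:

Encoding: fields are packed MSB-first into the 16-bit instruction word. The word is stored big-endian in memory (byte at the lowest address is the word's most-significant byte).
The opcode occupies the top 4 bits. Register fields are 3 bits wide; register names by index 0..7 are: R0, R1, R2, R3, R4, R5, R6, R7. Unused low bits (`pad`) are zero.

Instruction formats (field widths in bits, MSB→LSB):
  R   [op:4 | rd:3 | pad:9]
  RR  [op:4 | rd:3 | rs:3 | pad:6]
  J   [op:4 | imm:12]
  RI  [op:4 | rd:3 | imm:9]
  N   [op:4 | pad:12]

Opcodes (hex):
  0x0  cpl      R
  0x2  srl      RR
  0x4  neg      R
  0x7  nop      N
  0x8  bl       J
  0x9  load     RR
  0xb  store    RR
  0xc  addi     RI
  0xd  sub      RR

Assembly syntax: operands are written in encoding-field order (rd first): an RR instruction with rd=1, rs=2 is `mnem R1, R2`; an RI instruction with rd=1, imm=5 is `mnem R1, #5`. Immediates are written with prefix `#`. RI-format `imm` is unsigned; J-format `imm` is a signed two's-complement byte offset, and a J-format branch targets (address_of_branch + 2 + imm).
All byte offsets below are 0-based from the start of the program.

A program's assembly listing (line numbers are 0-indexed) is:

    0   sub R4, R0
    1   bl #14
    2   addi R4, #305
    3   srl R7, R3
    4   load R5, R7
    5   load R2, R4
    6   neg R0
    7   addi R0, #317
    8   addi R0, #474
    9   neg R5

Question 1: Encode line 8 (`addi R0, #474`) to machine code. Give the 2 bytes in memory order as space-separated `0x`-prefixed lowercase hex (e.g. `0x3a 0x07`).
line 8 (addi): pack op=0xc:4|rd=0:3|imm=474:9 = 0xc1da; big→ c1 da

0xc1 0xda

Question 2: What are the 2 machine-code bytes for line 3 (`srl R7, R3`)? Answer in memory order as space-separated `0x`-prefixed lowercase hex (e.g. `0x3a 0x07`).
0x2e 0xc0

L3: srl op=0x2:4|rd=7:3|rs=3:3|pad=0:6 ⇒ 0x2ec0 ⇒ big 2e c0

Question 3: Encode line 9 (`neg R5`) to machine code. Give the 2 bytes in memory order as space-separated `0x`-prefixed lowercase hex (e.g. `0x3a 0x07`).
L9: neg op=0x4:4|rd=5:3|pad=0:9 ⇒ 0x4a00 ⇒ big 4a 00

0x4a 0x00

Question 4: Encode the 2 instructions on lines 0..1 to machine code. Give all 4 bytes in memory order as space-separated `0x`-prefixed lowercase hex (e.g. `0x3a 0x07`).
0. sub fields op=0xd:4|rd=4:3|rs=0:3|pad=0:6 → word d800h → d8 00
1. bl fields op=0x8:4|imm=14:12 → word 800eh → 80 0e

0xd8 0x00 0x80 0x0e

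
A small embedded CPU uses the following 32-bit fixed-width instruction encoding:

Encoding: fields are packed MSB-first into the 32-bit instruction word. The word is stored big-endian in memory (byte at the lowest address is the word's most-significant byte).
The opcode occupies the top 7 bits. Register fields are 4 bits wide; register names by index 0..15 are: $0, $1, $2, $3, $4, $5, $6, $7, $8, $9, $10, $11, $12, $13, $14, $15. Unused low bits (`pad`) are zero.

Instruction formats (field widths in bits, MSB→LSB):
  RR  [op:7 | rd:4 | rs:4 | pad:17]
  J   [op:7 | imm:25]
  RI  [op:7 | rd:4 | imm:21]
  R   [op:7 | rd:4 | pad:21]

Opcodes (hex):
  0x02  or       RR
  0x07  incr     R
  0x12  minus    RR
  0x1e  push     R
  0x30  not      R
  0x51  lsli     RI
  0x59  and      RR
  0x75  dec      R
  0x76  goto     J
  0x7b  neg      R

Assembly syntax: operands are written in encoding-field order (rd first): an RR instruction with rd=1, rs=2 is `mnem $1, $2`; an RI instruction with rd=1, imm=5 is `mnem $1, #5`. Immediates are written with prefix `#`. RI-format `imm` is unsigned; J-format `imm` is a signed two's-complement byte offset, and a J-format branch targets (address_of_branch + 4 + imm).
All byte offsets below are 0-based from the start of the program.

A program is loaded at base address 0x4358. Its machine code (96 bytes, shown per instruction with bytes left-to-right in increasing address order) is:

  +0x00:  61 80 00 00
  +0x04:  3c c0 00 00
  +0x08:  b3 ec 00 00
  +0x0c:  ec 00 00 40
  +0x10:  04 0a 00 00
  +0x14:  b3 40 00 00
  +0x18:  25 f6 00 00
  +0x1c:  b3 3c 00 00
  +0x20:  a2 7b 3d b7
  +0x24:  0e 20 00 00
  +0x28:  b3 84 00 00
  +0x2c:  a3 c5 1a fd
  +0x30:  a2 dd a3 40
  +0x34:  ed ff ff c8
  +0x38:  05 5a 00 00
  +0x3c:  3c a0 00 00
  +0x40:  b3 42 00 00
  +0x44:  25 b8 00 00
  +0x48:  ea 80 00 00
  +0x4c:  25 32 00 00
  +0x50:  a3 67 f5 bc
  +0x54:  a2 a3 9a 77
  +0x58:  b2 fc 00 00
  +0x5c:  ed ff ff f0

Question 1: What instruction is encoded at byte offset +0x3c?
@+3c  big-endian(3c a0 00 00) = 0x3ca00000
  top 7b → 0x1e → push [R]
  rd: (w>>21)&0xf=0x5 → $5

push $5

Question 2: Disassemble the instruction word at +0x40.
off 0x40: read b3 42 00 00 as big → 0xb3420000
  opcode bits[31:25]=0x59: and/RR
  rd: (w>>21)&0xf=0xa → $10
  rs: (w>>17)&0xf=0x1 → $1

and $10, $1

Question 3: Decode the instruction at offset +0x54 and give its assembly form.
lsli $5, #236151

off 0x54: read a2 a3 9a 77 as big → 0xa2a39a77
  op=0xa2a39a77>>25=0x51 ⇒ lsli (RI)
  [24:21] rd=5 = $5
  [20:0] imm=236151 = #236151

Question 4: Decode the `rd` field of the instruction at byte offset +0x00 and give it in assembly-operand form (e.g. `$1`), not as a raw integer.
off 0x00: read 61 80 00 00 as big → 0x61800000
  op=0x61800000>>25=0x30 ⇒ not (R)
  [24:21] rd=12 = $12

$12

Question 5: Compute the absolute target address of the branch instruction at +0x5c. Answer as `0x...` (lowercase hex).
off 0x5c: read ed ff ff f0 as big → 0xedfffff0
  op=0xedfffff0>>25=0x76 ⇒ goto (J)
  imm@[24:0]=0x1fffff0 (s25→-16) ⇒ #-16
  target = base 0x4358 + off 0x5c + 4 + imm -16 = 0x43a8

0x43a8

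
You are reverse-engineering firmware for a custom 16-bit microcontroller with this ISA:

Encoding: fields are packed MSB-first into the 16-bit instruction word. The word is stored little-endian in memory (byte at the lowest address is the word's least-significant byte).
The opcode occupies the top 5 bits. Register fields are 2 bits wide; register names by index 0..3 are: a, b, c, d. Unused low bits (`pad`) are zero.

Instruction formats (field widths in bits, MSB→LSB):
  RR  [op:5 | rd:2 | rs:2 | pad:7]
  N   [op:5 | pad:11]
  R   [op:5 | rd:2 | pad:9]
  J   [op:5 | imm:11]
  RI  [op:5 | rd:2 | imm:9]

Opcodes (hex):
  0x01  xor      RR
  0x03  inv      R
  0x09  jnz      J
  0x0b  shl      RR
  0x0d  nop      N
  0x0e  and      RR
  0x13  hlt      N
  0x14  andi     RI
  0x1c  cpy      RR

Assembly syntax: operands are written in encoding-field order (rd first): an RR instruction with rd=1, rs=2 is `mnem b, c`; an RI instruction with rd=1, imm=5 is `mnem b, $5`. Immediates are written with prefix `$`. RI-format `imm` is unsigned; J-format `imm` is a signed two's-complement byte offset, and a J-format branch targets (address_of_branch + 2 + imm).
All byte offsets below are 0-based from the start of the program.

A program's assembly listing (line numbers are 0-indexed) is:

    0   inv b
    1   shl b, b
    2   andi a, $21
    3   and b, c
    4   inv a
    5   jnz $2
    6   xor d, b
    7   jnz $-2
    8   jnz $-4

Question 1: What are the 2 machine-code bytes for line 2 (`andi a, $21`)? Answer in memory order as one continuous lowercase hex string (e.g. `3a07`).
15a0

2. andi fields op=0x14:5|rd=0:2|imm=21:9 → word a015h → 15 a0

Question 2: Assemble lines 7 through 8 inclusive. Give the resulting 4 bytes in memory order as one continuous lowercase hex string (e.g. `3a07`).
L7: jnz op=0x9:5|imm=-2:11 ⇒ 0x4ffe ⇒ little fe 4f
L8: jnz op=0x9:5|imm=-4:11 ⇒ 0x4ffc ⇒ little fc 4f

fe4ffc4f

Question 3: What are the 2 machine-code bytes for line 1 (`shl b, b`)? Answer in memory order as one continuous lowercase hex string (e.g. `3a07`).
805a

line 1 (shl): pack op=0xb:5|rd=1:2|rs=1:2|pad=0:7 = 0x5a80; little→ 80 5a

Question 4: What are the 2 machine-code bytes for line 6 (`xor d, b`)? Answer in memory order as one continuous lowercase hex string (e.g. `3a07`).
800e

6. xor fields op=0x1:5|rd=3:2|rs=1:2|pad=0:7 → word 0e80h → 80 0e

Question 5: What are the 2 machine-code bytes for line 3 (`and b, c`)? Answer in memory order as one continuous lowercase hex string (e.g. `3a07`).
0073

3. and fields op=0xe:5|rd=1:2|rs=2:2|pad=0:7 → word 7300h → 00 73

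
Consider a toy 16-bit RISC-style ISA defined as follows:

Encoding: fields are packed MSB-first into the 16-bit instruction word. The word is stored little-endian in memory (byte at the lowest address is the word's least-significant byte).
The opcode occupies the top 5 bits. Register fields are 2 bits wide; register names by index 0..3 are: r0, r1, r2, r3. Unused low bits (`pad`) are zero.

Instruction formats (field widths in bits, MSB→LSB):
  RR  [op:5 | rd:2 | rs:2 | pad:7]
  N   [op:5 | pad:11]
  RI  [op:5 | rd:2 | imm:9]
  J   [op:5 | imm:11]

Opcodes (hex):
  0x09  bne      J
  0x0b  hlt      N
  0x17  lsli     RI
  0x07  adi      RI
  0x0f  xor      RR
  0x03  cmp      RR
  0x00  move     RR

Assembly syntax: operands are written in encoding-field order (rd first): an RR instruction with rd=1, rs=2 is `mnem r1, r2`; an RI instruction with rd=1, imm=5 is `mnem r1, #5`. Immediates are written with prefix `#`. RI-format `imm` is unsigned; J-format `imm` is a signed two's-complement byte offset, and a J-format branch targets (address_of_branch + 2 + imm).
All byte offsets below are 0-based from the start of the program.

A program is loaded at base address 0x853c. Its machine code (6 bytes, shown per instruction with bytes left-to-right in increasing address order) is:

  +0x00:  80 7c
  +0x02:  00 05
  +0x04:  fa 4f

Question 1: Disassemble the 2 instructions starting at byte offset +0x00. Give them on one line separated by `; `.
off 0x00: read 80 7c as little → 0x7c80
  opcode bits[15:11]=0xf: xor/RR
  [10:9] rd=2 = r2
  [8:7] rs=1 = r1
off 0x02: read 00 05 as little → 0x0500
  opcode bits[15:11]=0x0: move/RR
  [10:9] rd=2 = r2
  [8:7] rs=2 = r2

xor r2, r1; move r2, r2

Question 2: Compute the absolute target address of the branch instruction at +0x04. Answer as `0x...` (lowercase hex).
0x853c

off 0x04: read fa 4f as little → 0x4ffa
  op=0x4ffa>>11=0x9 ⇒ bne (J)
  [10:0] imm=2042 (s11→-6) = #-6
  target = base 0x853c + off 0x04 + 2 + imm -6 = 0x853c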